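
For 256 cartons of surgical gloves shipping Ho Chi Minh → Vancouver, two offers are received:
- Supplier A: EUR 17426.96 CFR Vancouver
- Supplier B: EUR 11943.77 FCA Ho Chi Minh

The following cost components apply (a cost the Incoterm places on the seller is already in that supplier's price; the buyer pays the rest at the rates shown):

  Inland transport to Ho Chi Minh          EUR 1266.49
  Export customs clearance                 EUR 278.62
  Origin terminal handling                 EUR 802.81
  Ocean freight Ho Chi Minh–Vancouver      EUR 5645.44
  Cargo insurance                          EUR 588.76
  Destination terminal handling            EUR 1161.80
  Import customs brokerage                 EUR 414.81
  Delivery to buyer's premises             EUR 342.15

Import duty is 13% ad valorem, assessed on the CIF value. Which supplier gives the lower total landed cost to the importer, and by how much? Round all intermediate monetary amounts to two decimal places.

Supplier A is cheaper by EUR 1090.52

Supplier A (CFR):
CIF value = CFR price + insurance = 17426.96 + 588.76 = 18015.72
Import duty = 18015.72 × 13% = 2342.04
Buyer bears (A): 588.76 + 1161.80 + 414.81 + 342.15 = 2507.52
Landed cost (A) = invoice 17426.96 + 2507.52 + duty 2342.04 = 22276.52
Supplier B (FCA):
CIF value = FCA price + origin terminal + freight + insurance = 11943.77 + 802.81 + 5645.44 + 588.76 = 18980.78
Import duty = 18980.78 × 13% = 2467.50
Buyer bears (B): 802.81 + 5645.44 + 588.76 + 1161.80 + 414.81 + 342.15 = 8955.77
Landed cost (B) = invoice 11943.77 + 8955.77 + duty 2467.50 = 23367.04
Difference = |22276.52 − 23367.04| = 1090.52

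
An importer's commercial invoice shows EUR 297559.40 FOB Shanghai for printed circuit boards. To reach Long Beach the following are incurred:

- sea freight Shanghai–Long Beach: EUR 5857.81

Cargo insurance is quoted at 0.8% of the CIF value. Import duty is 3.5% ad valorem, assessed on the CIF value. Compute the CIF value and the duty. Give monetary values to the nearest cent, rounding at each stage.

Let C be the CIF value. C = FOB price + freight + 0.8% × C
C − 0.8% × C = 297559.40 + 5857.81
0.992 × C = 303417.21
C = 303417.21 / 0.992 = 305864.12
Insurance premium = 0.8% × 305864.12 = 2446.91
Import duty = 305864.12 × 3.5% = 10705.24

CIF value: EUR 305864.12; import duty: EUR 10705.24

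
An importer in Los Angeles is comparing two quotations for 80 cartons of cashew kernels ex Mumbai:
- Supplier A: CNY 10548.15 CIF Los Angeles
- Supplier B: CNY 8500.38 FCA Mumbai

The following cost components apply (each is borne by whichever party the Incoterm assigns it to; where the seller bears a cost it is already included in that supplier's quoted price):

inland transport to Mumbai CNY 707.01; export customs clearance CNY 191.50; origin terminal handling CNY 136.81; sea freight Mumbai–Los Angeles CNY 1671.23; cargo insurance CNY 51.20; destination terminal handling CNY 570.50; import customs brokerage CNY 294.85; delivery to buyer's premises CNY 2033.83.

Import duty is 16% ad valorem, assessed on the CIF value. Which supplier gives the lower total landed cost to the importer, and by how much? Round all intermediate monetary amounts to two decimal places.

Supplier A (CIF):
The CIF price already equals the CIF value: 10548.15
Import duty = 10548.15 × 16% = 1687.70
Buyer bears (A): 570.50 + 294.85 + 2033.83 = 2899.18
Landed cost (A) = invoice 10548.15 + 2899.18 + duty 1687.70 = 15135.03
Supplier B (FCA):
CIF value = FCA price + origin terminal + freight + insurance = 8500.38 + 136.81 + 1671.23 + 51.20 = 10359.62
Import duty = 10359.62 × 16% = 1657.54
Buyer bears (B): 136.81 + 1671.23 + 51.20 + 570.50 + 294.85 + 2033.83 = 4758.42
Landed cost (B) = invoice 8500.38 + 4758.42 + duty 1657.54 = 14916.34
Difference = |15135.03 − 14916.34| = 218.69

Supplier B is cheaper by CNY 218.69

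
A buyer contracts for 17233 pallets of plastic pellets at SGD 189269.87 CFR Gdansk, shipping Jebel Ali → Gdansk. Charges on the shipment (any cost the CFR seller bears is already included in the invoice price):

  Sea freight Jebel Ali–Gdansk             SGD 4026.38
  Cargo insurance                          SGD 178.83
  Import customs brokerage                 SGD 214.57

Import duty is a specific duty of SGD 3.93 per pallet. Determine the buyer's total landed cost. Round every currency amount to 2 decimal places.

Total landed cost: SGD 257388.96

CFR: the seller pays costs through ocean freight to the destination port, but not insurance.
Already in the invoice (seller's account under CFR): freight — exclude.
CIF value = CFR price + insurance = 189269.87 + 178.83 = 189448.70
Import duty = 17233 × 3.93 = 67725.69
Buyer bears: insurance 178.83 + brokerage 214.57 + duty 67725.69 = 68119.09
Landed cost = invoice 189269.87 + 68119.09 = 257388.96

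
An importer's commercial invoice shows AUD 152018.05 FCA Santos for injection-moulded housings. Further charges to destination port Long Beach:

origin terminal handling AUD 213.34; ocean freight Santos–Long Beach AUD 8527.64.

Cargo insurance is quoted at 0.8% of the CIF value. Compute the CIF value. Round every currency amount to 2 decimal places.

Let C be the CIF value. C = FCA price + pre-shipment costs + freight + 0.8% × C
C − 0.8% × C = 152018.05 + 213.34 + 8527.64
0.992 × C = 160759.03
C = 160759.03 / 0.992 = 162055.47
Insurance premium = 0.8% × 162055.47 = 1296.44

CIF value: AUD 162055.47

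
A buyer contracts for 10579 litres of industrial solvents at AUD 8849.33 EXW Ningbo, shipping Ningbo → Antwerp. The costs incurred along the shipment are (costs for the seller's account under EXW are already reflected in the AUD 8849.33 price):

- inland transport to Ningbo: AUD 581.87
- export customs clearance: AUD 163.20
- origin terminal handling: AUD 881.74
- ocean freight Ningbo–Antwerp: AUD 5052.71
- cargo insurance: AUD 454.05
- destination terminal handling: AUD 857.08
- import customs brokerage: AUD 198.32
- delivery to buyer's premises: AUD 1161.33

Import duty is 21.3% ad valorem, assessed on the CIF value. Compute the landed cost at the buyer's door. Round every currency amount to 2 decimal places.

Total landed cost: AUD 21603.99

EXW: the seller makes goods available at their premises; the buyer bears all onward costs.
CIF value = EXW price + inland to port + export clearance + origin terminal + freight + insurance = 8849.33 + 581.87 + 163.20 + 881.74 + 5052.71 + 454.05 = 15982.90
Import duty = 15982.90 × 21.3% = 3404.36
Buyer bears: inland to port 581.87 + export clearance 163.20 + origin terminal 881.74 + freight 5052.71 + insurance 454.05 + destination terminal 857.08 + brokerage 198.32 + delivery 1161.33 + duty 3404.36 = 12754.66
Landed cost = invoice 8849.33 + 12754.66 = 21603.99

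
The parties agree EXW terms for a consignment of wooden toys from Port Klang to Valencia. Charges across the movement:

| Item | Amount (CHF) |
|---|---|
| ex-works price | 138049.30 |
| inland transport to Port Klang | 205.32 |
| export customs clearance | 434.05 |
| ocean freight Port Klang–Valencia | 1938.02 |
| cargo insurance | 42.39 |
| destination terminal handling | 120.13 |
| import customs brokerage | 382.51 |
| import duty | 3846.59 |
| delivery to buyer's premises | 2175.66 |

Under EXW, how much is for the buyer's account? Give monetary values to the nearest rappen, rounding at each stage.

Buyer's account: CHF 9144.67

EXW: the seller makes goods available at their premises; the buyer bears all onward costs.
Seller's account: goods 138049.30 = 138049.30
Buyer's account: inland to port 205.32 + export clearance 434.05 + freight 1938.02 + insurance 42.39 + destination terminal 120.13 + brokerage 382.51 + duty 3846.59 + delivery 2175.66 = 9144.67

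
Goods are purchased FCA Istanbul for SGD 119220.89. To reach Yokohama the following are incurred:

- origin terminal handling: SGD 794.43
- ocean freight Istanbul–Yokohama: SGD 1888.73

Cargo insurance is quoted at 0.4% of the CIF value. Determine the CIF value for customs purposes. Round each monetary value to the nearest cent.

CIF value: SGD 122393.62

Let C be the CIF value. C = FCA price + pre-shipment costs + freight + 0.4% × C
C − 0.4% × C = 119220.89 + 794.43 + 1888.73
0.996 × C = 121904.05
C = 121904.05 / 0.996 = 122393.62
Insurance premium = 0.4% × 122393.62 = 489.57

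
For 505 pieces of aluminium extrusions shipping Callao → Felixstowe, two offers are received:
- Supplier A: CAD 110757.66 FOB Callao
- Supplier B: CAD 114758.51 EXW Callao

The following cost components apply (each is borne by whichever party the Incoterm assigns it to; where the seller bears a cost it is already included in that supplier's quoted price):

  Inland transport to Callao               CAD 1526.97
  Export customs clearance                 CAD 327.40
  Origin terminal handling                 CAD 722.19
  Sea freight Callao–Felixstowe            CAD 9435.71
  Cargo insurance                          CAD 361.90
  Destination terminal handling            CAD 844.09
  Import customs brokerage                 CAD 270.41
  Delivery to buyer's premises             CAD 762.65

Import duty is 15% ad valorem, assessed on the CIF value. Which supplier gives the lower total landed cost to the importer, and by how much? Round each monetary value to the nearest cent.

Supplier A (FOB):
CIF value = FOB price + freight + insurance = 110757.66 + 9435.71 + 361.90 = 120555.27
Import duty = 120555.27 × 15% = 18083.29
Buyer bears (A): 9435.71 + 361.90 + 844.09 + 270.41 + 762.65 = 11674.76
Landed cost (A) = invoice 110757.66 + 11674.76 + duty 18083.29 = 140515.71
Supplier B (EXW):
CIF value = EXW price + inland to port + export clearance + origin terminal + freight + insurance = 114758.51 + 1526.97 + 327.40 + 722.19 + 9435.71 + 361.90 = 127132.68
Import duty = 127132.68 × 15% = 19069.90
Buyer bears (B): 1526.97 + 327.40 + 722.19 + 9435.71 + 361.90 + 844.09 + 270.41 + 762.65 = 14251.32
Landed cost (B) = invoice 114758.51 + 14251.32 + duty 19069.90 = 148079.73
Difference = |140515.71 − 148079.73| = 7564.02

Supplier A is cheaper by CAD 7564.02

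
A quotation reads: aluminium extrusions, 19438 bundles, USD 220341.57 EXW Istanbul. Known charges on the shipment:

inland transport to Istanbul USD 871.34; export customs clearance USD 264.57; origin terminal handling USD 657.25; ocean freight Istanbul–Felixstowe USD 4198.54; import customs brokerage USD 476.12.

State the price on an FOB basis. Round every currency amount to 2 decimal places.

Not relevant to the conversion: freight, brokerage — on the buyer under both terms; not part of either seller's price.
From EXW to FOB, the seller additionally bears: inland to port, export clearance, origin terminal.
FOB price = 220341.57 + 871.34 + 264.57 + 657.25 = 222134.73

FOB price: USD 222134.73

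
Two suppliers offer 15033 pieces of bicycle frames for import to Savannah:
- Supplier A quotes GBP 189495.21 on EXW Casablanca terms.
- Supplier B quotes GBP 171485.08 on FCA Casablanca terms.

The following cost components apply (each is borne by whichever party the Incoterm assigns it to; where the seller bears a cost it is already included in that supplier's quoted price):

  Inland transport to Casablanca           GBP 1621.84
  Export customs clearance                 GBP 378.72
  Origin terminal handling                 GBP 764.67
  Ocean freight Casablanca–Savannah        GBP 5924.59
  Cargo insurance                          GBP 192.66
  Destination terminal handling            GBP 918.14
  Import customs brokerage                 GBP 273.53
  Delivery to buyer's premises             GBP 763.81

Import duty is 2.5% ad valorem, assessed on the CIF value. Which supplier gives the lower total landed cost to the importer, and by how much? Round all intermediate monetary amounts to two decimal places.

Supplier A (EXW):
CIF value = EXW price + inland to port + export clearance + origin terminal + freight + insurance = 189495.21 + 1621.84 + 378.72 + 764.67 + 5924.59 + 192.66 = 198377.69
Import duty = 198377.69 × 2.5% = 4959.44
Buyer bears (A): 1621.84 + 378.72 + 764.67 + 5924.59 + 192.66 + 918.14 + 273.53 + 763.81 = 10837.96
Landed cost (A) = invoice 189495.21 + 10837.96 + duty 4959.44 = 205292.61
Supplier B (FCA):
CIF value = FCA price + origin terminal + freight + insurance = 171485.08 + 764.67 + 5924.59 + 192.66 = 178367.00
Import duty = 178367.00 × 2.5% = 4459.18
Buyer bears (B): 764.67 + 5924.59 + 192.66 + 918.14 + 273.53 + 763.81 = 8837.40
Landed cost (B) = invoice 171485.08 + 8837.40 + duty 4459.18 = 184781.66
Difference = |205292.61 − 184781.66| = 20510.95

Supplier B is cheaper by GBP 20510.95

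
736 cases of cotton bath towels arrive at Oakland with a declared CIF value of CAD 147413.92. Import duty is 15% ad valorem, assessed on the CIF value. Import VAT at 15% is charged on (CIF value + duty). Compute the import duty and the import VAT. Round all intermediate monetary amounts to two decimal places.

Import duty = 147413.92 × 15% = 22112.09
VAT base = CIF + duty = 147413.92 + 22112.09 = 169526.01
Import VAT = 169526.01 × 15% = 25428.90

Import duty: CAD 22112.09; import VAT: CAD 25428.90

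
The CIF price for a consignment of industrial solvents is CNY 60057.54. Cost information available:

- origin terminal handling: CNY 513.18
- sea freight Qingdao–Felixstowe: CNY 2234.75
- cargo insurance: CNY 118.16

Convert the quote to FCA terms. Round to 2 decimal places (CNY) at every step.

From CIF to FCA, the seller no longer bears: origin terminal, freight, insurance.
FCA price = 60057.54 − 513.18 − 2234.75 − 118.16 = 57191.45

FCA price: CNY 57191.45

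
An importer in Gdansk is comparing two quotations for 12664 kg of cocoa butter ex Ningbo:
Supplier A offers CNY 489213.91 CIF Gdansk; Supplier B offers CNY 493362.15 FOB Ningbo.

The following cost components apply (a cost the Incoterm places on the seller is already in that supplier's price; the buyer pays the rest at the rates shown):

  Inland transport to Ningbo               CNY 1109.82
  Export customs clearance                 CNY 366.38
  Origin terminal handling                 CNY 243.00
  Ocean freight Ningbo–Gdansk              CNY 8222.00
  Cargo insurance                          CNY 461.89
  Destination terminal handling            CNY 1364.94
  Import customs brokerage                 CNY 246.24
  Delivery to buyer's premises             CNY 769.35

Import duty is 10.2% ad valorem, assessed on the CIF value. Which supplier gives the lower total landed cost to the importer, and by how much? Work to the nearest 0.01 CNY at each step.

Supplier A (CIF):
The CIF price already equals the CIF value: 489213.91
Import duty = 489213.91 × 10.2% = 49899.82
Buyer bears (A): 1364.94 + 246.24 + 769.35 = 2380.53
Landed cost (A) = invoice 489213.91 + 2380.53 + duty 49899.82 = 541494.26
Supplier B (FOB):
CIF value = FOB price + freight + insurance = 493362.15 + 8222.00 + 461.89 = 502046.04
Import duty = 502046.04 × 10.2% = 51208.70
Buyer bears (B): 8222.00 + 461.89 + 1364.94 + 246.24 + 769.35 = 11064.42
Landed cost (B) = invoice 493362.15 + 11064.42 + duty 51208.70 = 555635.27
Difference = |541494.26 − 555635.27| = 14141.01

Supplier A is cheaper by CNY 14141.01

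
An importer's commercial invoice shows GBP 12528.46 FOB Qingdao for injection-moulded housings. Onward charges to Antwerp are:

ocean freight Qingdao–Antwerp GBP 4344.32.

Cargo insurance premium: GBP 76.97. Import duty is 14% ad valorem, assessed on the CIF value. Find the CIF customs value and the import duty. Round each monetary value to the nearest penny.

CIF = FOB price + freight + insurance
CIF = 12528.46 + 4344.32 + 76.97 = 16949.75
Import duty = 16949.75 × 14% = 2372.97

CIF value: GBP 16949.75; import duty: GBP 2372.97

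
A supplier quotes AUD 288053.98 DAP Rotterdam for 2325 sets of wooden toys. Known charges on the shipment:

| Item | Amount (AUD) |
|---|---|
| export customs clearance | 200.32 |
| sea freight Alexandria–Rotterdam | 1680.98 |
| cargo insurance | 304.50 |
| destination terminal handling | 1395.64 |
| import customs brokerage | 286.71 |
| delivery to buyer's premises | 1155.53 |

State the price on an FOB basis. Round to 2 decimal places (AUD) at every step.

Not relevant to the conversion: export clearance — on the seller under both DAP and FOB; already in the DAP price and stays in the FOB price. brokerage — on the buyer under both terms; not part of either seller's price.
From DAP to FOB, the seller no longer bears: freight, insurance, destination terminal, delivery.
FOB price = 288053.98 − 1680.98 − 304.50 − 1395.64 − 1155.53 = 283517.33

FOB price: AUD 283517.33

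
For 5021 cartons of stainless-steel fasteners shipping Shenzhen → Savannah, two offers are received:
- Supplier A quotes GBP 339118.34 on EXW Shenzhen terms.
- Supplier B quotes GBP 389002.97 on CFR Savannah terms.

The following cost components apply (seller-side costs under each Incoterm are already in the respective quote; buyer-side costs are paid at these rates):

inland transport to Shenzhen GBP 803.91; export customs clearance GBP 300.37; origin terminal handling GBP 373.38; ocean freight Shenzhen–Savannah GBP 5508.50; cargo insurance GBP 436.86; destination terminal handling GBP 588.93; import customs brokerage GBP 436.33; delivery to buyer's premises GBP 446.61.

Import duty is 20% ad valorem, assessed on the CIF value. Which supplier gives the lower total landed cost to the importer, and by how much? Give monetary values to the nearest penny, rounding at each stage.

Supplier A is cheaper by GBP 51478.17

Supplier A (EXW):
CIF value = EXW price + inland to port + export clearance + origin terminal + freight + insurance = 339118.34 + 803.91 + 300.37 + 373.38 + 5508.50 + 436.86 = 346541.36
Import duty = 346541.36 × 20% = 69308.27
Buyer bears (A): 803.91 + 300.37 + 373.38 + 5508.50 + 436.86 + 588.93 + 436.33 + 446.61 = 8894.89
Landed cost (A) = invoice 339118.34 + 8894.89 + duty 69308.27 = 417321.50
Supplier B (CFR):
CIF value = CFR price + insurance = 389002.97 + 436.86 = 389439.83
Import duty = 389439.83 × 20% = 77887.97
Buyer bears (B): 436.86 + 588.93 + 436.33 + 446.61 = 1908.73
Landed cost (B) = invoice 389002.97 + 1908.73 + duty 77887.97 = 468799.67
Difference = |417321.50 − 468799.67| = 51478.17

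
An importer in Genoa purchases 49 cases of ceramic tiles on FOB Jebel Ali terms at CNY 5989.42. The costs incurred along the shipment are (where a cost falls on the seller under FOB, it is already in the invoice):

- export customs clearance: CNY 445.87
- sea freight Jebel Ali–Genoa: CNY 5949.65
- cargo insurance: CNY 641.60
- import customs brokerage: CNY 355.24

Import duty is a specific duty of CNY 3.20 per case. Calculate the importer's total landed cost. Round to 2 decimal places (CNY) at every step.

FOB: the seller bears costs until goods are on board at the origin port; the buyer bears freight, insurance and all costs thereafter.
Already in the invoice (seller's account under FOB): export clearance — exclude.
CIF value = FOB price + freight + insurance = 5989.42 + 5949.65 + 641.60 = 12580.67
Import duty = 49 × 3.20 = 156.80
Buyer bears: freight 5949.65 + insurance 641.60 + brokerage 355.24 + duty 156.80 = 7103.29
Landed cost = invoice 5989.42 + 7103.29 = 13092.71

Total landed cost: CNY 13092.71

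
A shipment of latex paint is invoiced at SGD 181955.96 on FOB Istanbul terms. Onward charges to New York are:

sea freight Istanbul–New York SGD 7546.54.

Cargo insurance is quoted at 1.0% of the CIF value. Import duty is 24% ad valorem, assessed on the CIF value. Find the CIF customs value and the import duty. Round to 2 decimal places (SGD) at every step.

CIF value: SGD 191416.67; import duty: SGD 45940.00

Let C be the CIF value. C = FOB price + freight + 1.0% × C
C − 1.0% × C = 181955.96 + 7546.54
0.99 × C = 189502.50
C = 189502.50 / 0.99 = 191416.67
Insurance premium = 1.0% × 191416.67 = 1914.17
Import duty = 191416.67 × 24% = 45940.00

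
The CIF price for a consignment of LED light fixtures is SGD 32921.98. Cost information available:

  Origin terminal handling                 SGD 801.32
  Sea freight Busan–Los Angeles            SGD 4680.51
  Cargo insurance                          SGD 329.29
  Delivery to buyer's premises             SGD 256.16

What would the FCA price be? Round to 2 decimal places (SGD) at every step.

Not relevant to the conversion: delivery — on the buyer under both terms; not part of either seller's price.
From CIF to FCA, the seller no longer bears: origin terminal, freight, insurance.
FCA price = 32921.98 − 801.32 − 4680.51 − 329.29 = 27110.86

FCA price: SGD 27110.86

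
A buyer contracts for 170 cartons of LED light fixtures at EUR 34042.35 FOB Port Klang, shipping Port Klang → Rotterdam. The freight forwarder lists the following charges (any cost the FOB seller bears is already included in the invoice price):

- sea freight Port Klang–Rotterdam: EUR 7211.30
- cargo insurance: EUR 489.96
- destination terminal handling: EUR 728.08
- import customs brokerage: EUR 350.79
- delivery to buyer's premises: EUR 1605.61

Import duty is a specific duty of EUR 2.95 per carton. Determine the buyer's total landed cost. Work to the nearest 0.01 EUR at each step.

Total landed cost: EUR 44929.59

FOB: the seller bears costs until goods are on board at the origin port; the buyer bears freight, insurance and all costs thereafter.
CIF value = FOB price + freight + insurance = 34042.35 + 7211.30 + 489.96 = 41743.61
Import duty = 170 × 2.95 = 501.50
Buyer bears: freight 7211.30 + insurance 489.96 + destination terminal 728.08 + brokerage 350.79 + delivery 1605.61 + duty 501.50 = 10887.24
Landed cost = invoice 34042.35 + 10887.24 = 44929.59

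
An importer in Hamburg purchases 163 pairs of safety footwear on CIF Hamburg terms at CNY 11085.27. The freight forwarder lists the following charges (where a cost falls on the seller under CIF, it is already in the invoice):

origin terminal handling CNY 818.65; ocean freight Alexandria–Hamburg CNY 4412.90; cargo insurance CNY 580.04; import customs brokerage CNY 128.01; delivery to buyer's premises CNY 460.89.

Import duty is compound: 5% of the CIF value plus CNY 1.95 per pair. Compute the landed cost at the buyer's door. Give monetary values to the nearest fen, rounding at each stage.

Total landed cost: CNY 12546.28

CIF: the seller pays costs through ocean freight and marine insurance to the destination port.
Already in the invoice (seller's account under CIF): origin terminal, freight, insurance — exclude.
The CIF price already equals the CIF value: 11085.27
Ad valorem component: 11085.27 × 5% = 554.26
Specific component: 163 × 1.95 = 317.85
Import duty = 554.26 + 317.85 = 872.11
Buyer bears: brokerage 128.01 + delivery 460.89 + duty 872.11 = 1461.01
Landed cost = invoice 11085.27 + 1461.01 = 12546.28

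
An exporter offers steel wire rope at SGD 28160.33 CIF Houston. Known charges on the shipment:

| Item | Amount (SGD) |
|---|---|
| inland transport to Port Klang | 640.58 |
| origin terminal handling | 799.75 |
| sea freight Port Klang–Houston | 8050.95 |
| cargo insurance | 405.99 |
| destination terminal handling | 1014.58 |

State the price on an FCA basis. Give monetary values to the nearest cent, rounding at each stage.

Not relevant to the conversion: inland to port — on the seller under both CIF and FCA; already in the CIF price and stays in the FCA price. destination terminal — on the buyer under both terms; not part of either seller's price.
From CIF to FCA, the seller no longer bears: origin terminal, freight, insurance.
FCA price = 28160.33 − 799.75 − 8050.95 − 405.99 = 18903.64

FCA price: SGD 18903.64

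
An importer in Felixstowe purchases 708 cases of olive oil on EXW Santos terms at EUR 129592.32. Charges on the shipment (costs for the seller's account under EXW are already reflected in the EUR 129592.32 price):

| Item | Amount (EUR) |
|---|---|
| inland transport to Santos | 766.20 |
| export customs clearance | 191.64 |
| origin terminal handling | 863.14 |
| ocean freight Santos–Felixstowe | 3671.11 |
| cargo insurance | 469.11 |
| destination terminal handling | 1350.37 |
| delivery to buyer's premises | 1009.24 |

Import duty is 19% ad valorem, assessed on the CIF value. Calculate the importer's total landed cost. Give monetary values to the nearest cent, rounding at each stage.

Total landed cost: EUR 163668.30

EXW: the seller makes goods available at their premises; the buyer bears all onward costs.
CIF value = EXW price + inland to port + export clearance + origin terminal + freight + insurance = 129592.32 + 766.20 + 191.64 + 863.14 + 3671.11 + 469.11 = 135553.52
Import duty = 135553.52 × 19% = 25755.17
Buyer bears: inland to port 766.20 + export clearance 191.64 + origin terminal 863.14 + freight 3671.11 + insurance 469.11 + destination terminal 1350.37 + delivery 1009.24 + duty 25755.17 = 34075.98
Landed cost = invoice 129592.32 + 34075.98 = 163668.30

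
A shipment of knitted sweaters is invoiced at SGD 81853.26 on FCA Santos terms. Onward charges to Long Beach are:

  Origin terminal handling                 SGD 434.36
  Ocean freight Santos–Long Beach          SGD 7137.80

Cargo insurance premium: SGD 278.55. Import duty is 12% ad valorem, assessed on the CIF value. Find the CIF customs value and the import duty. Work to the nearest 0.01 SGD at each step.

CIF value: SGD 89703.97; import duty: SGD 10764.48

CIF = FCA price + pre-shipment costs + freight + insurance
CIF = 81853.26 + 434.36 + 7137.80 + 278.55 = 89703.97
Import duty = 89703.97 × 12% = 10764.48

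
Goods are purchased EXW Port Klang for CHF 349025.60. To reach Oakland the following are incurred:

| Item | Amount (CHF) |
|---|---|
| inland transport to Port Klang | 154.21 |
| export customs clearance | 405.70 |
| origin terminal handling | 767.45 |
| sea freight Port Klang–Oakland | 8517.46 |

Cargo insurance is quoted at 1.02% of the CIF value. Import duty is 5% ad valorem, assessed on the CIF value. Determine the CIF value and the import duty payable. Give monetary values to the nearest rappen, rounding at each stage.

Let C be the CIF value. C = EXW price + pre-shipment costs + freight + 1.02% × C
C − 1.02% × C = 349025.60 + 154.21 + 405.70 + 767.45 + 8517.46
0.9898 × C = 358870.42
C = 358870.42 / 0.9898 = 362568.62
Insurance premium = 1.02% × 362568.62 = 3698.20
Import duty = 362568.62 × 5% = 18128.43

CIF value: CHF 362568.62; import duty: CHF 18128.43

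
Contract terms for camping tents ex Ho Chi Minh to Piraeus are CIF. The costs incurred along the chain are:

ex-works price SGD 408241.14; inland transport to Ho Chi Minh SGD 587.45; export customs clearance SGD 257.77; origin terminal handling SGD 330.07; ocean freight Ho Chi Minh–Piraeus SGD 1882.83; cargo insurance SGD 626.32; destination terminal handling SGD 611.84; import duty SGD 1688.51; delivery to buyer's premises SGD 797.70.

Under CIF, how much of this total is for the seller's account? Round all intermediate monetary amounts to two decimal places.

CIF: the seller pays costs through ocean freight and marine insurance to the destination port.
Seller's account: goods 408241.14 + inland to port 587.45 + export clearance 257.77 + origin terminal 330.07 + freight 1882.83 + insurance 626.32 = 411925.58
Buyer's account: destination terminal 611.84 + duty 1688.51 + delivery 797.70 = 3098.05

Seller's account: SGD 411925.58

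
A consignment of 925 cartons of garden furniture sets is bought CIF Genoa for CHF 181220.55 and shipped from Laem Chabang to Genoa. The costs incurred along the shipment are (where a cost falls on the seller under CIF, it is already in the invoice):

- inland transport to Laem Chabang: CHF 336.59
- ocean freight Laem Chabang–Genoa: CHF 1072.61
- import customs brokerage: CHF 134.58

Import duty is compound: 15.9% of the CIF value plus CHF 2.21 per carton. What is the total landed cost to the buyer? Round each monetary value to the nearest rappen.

Total landed cost: CHF 212213.45

CIF: the seller pays costs through ocean freight and marine insurance to the destination port.
Already in the invoice (seller's account under CIF): inland to port, freight — exclude.
The CIF price already equals the CIF value: 181220.55
Ad valorem component: 181220.55 × 15.9% = 28814.07
Specific component: 925 × 2.21 = 2044.25
Import duty = 28814.07 + 2044.25 = 30858.32
Buyer bears: brokerage 134.58 + duty 30858.32 = 30992.90
Landed cost = invoice 181220.55 + 30992.90 = 212213.45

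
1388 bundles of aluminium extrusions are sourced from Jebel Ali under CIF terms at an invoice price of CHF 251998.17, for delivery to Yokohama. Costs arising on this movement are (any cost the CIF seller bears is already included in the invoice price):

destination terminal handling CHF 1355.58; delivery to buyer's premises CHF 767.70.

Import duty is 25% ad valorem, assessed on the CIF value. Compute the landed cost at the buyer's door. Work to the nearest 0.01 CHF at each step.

Total landed cost: CHF 317120.99

CIF: the seller pays costs through ocean freight and marine insurance to the destination port.
The CIF price already equals the CIF value: 251998.17
Import duty = 251998.17 × 25% = 62999.54
Buyer bears: destination terminal 1355.58 + delivery 767.70 + duty 62999.54 = 65122.82
Landed cost = invoice 251998.17 + 65122.82 = 317120.99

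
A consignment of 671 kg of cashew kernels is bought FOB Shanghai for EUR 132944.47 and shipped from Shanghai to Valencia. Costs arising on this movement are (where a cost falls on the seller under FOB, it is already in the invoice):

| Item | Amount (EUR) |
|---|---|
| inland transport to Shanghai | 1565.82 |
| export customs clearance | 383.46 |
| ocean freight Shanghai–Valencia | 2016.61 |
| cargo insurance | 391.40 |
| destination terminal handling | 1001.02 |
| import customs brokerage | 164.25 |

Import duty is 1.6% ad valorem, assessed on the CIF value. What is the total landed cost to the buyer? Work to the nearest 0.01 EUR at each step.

Total landed cost: EUR 138683.39

FOB: the seller bears costs until goods are on board at the origin port; the buyer bears freight, insurance and all costs thereafter.
Already in the invoice (seller's account under FOB): inland to port, export clearance — exclude.
CIF value = FOB price + freight + insurance = 132944.47 + 2016.61 + 391.40 = 135352.48
Import duty = 135352.48 × 1.6% = 2165.64
Buyer bears: freight 2016.61 + insurance 391.40 + destination terminal 1001.02 + brokerage 164.25 + duty 2165.64 = 5738.92
Landed cost = invoice 132944.47 + 5738.92 = 138683.39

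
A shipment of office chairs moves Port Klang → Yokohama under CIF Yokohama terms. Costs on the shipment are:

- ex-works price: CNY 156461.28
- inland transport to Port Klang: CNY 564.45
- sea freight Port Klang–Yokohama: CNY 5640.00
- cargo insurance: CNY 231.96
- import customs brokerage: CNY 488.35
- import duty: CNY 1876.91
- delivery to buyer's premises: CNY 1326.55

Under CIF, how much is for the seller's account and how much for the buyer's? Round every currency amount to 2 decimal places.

CIF: the seller pays costs through ocean freight and marine insurance to the destination port.
Seller's account: goods 156461.28 + inland to port 564.45 + freight 5640.00 + insurance 231.96 = 162897.69
Buyer's account: brokerage 488.35 + duty 1876.91 + delivery 1326.55 = 3691.81

Seller: CNY 162897.69; buyer: CNY 3691.81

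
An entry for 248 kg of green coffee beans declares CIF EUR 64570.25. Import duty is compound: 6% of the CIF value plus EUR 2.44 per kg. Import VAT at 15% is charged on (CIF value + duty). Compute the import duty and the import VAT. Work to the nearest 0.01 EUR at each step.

Ad valorem component: 64570.25 × 6% = 3874.22
Specific component: 248 × 2.44 = 605.12
Import duty = 3874.22 + 605.12 = 4479.34
VAT base = CIF + duty = 64570.25 + 4479.34 = 69049.59
Import VAT = 69049.59 × 15% = 10357.44

Import duty: EUR 4479.34; import VAT: EUR 10357.44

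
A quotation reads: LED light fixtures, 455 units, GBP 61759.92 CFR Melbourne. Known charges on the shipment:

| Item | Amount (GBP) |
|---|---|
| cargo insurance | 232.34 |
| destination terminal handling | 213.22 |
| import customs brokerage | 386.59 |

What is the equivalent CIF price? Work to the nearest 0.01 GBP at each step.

Not relevant to the conversion: destination terminal, brokerage — on the buyer under both terms; not part of either seller's price.
From CFR to CIF, the seller additionally bears: insurance.
CIF price = 61759.92 + 232.34 = 61992.26

CIF price: GBP 61992.26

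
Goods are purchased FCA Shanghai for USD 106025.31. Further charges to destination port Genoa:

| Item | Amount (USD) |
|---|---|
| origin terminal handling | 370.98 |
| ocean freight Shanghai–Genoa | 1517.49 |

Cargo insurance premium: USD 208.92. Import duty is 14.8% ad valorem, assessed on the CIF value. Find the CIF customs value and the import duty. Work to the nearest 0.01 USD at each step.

CIF = FCA price + pre-shipment costs + freight + insurance
CIF = 106025.31 + 370.98 + 1517.49 + 208.92 = 108122.70
Import duty = 108122.70 × 14.8% = 16002.16

CIF value: USD 108122.70; import duty: USD 16002.16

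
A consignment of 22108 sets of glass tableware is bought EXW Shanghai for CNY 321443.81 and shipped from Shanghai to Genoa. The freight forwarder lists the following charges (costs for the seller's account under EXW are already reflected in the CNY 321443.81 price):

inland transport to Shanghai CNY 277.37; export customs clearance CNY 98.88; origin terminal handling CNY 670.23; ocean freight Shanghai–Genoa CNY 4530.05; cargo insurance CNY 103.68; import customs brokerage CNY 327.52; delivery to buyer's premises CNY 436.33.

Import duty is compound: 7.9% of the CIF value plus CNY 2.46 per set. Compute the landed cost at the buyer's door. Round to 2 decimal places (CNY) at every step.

Total landed cost: CNY 408116.35

EXW: the seller makes goods available at their premises; the buyer bears all onward costs.
CIF value = EXW price + inland to port + export clearance + origin terminal + freight + insurance = 321443.81 + 277.37 + 98.88 + 670.23 + 4530.05 + 103.68 = 327124.02
Ad valorem component: 327124.02 × 7.9% = 25842.80
Specific component: 22108 × 2.46 = 54385.68
Import duty = 25842.80 + 54385.68 = 80228.48
Buyer bears: inland to port 277.37 + export clearance 98.88 + origin terminal 670.23 + freight 4530.05 + insurance 103.68 + brokerage 327.52 + delivery 436.33 + duty 80228.48 = 86672.54
Landed cost = invoice 321443.81 + 86672.54 = 408116.35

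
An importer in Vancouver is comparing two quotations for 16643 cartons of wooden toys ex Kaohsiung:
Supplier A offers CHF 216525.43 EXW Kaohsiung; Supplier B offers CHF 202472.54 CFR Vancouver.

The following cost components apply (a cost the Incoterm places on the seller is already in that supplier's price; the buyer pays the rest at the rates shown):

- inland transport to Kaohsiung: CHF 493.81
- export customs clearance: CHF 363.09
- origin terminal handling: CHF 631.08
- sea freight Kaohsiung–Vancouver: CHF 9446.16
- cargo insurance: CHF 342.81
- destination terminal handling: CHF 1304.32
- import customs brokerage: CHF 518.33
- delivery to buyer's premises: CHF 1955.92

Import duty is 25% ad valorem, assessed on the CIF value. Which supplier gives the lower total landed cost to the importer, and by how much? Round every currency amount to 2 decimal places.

Supplier B is cheaper by CHF 31233.79

Supplier A (EXW):
CIF value = EXW price + inland to port + export clearance + origin terminal + freight + insurance = 216525.43 + 493.81 + 363.09 + 631.08 + 9446.16 + 342.81 = 227802.38
Import duty = 227802.38 × 25% = 56950.60
Buyer bears (A): 493.81 + 363.09 + 631.08 + 9446.16 + 342.81 + 1304.32 + 518.33 + 1955.92 = 15055.52
Landed cost (A) = invoice 216525.43 + 15055.52 + duty 56950.60 = 288531.55
Supplier B (CFR):
CIF value = CFR price + insurance = 202472.54 + 342.81 = 202815.35
Import duty = 202815.35 × 25% = 50703.84
Buyer bears (B): 342.81 + 1304.32 + 518.33 + 1955.92 = 4121.38
Landed cost (B) = invoice 202472.54 + 4121.38 + duty 50703.84 = 257297.76
Difference = |288531.55 − 257297.76| = 31233.79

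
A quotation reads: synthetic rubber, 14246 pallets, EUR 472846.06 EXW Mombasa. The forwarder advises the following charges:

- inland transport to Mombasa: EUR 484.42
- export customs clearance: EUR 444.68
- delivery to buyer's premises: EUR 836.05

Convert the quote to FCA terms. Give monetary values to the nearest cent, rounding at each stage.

Not relevant to the conversion: delivery — on the buyer under both terms; not part of either seller's price.
From EXW to FCA, the seller additionally bears: inland to port, export clearance.
FCA price = 472846.06 + 484.42 + 444.68 = 473775.16

FCA price: EUR 473775.16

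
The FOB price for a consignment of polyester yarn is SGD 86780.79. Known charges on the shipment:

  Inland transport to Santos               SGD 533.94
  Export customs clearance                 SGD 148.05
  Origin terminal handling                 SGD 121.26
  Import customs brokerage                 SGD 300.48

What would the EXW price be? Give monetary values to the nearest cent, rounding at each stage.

EXW price: SGD 85977.54

Not relevant to the conversion: brokerage — on the buyer under both terms; not part of either seller's price.
From FOB to EXW, the seller no longer bears: inland to port, export clearance, origin terminal.
EXW price = 86780.79 − 533.94 − 148.05 − 121.26 = 85977.54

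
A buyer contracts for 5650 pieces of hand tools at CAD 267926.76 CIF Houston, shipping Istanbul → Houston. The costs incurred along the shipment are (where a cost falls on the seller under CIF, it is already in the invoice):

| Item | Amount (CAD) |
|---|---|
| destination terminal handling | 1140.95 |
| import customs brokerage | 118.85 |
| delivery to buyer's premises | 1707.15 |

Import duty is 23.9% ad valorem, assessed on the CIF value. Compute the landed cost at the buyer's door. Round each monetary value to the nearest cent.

Total landed cost: CAD 334928.21

CIF: the seller pays costs through ocean freight and marine insurance to the destination port.
The CIF price already equals the CIF value: 267926.76
Import duty = 267926.76 × 23.9% = 64034.50
Buyer bears: destination terminal 1140.95 + brokerage 118.85 + delivery 1707.15 + duty 64034.50 = 67001.45
Landed cost = invoice 267926.76 + 67001.45 = 334928.21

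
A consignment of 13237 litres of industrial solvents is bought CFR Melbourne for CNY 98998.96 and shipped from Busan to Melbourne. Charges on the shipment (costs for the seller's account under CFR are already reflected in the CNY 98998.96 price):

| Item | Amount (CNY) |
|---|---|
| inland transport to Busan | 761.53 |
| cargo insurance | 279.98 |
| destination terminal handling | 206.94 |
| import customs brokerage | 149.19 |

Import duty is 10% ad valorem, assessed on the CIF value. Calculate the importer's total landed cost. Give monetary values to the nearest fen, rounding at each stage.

Total landed cost: CNY 109562.96

CFR: the seller pays costs through ocean freight to the destination port, but not insurance.
Already in the invoice (seller's account under CFR): inland to port — exclude.
CIF value = CFR price + insurance = 98998.96 + 279.98 = 99278.94
Import duty = 99278.94 × 10% = 9927.89
Buyer bears: insurance 279.98 + destination terminal 206.94 + brokerage 149.19 + duty 9927.89 = 10564.00
Landed cost = invoice 98998.96 + 10564.00 = 109562.96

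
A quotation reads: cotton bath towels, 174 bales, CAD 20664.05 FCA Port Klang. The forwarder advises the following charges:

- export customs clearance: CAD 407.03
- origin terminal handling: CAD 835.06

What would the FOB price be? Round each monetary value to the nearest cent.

Not relevant to the conversion: export clearance — on the seller under both FCA and FOB; already in the FCA price and stays in the FOB price.
From FCA to FOB, the seller additionally bears: origin terminal.
FOB price = 20664.05 + 835.06 = 21499.11

FOB price: CAD 21499.11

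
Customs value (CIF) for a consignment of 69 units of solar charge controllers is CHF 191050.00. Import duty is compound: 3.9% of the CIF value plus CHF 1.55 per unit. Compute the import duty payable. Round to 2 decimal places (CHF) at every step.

Ad valorem component: 191050.00 × 3.9% = 7450.95
Specific component: 69 × 1.55 = 106.95
Import duty = 7450.95 + 106.95 = 7557.90

Import duty: CHF 7557.90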